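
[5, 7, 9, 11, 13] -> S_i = 5 + 2*i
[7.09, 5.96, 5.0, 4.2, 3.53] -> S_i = 7.09*0.84^i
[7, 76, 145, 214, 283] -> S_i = 7 + 69*i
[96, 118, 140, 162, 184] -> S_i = 96 + 22*i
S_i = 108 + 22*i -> [108, 130, 152, 174, 196]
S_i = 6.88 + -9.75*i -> [6.88, -2.87, -12.62, -22.37, -32.12]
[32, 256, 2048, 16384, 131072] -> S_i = 32*8^i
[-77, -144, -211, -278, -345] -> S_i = -77 + -67*i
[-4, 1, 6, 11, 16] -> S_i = -4 + 5*i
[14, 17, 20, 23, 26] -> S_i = 14 + 3*i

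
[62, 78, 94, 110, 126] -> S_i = 62 + 16*i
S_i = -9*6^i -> [-9, -54, -324, -1944, -11664]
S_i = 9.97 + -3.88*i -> [9.97, 6.09, 2.21, -1.67, -5.55]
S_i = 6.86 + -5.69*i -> [6.86, 1.17, -4.52, -10.21, -15.9]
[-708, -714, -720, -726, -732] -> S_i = -708 + -6*i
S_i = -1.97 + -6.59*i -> [-1.97, -8.56, -15.15, -21.74, -28.33]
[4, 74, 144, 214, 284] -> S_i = 4 + 70*i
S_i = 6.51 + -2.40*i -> [6.51, 4.11, 1.71, -0.69, -3.09]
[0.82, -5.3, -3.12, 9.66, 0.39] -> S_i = Random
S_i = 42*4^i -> [42, 168, 672, 2688, 10752]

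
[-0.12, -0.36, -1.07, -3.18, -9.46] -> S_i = -0.12*2.98^i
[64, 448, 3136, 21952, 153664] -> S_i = 64*7^i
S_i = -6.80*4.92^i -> [-6.8, -33.46, -164.6, -809.85, -3984.46]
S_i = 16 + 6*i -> [16, 22, 28, 34, 40]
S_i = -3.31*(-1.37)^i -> [-3.31, 4.53, -6.21, 8.51, -11.66]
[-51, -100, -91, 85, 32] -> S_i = Random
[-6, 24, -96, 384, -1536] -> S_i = -6*-4^i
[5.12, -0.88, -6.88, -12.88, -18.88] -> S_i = 5.12 + -6.00*i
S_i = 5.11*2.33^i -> [5.11, 11.91, 27.74, 64.64, 150.61]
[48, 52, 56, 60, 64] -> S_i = 48 + 4*i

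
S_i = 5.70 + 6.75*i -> [5.7, 12.45, 19.2, 25.95, 32.7]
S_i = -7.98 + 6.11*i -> [-7.98, -1.87, 4.24, 10.35, 16.46]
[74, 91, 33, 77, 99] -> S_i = Random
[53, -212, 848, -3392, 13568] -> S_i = 53*-4^i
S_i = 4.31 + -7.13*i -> [4.31, -2.82, -9.95, -17.08, -24.21]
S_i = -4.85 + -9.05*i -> [-4.85, -13.9, -22.95, -32.0, -41.05]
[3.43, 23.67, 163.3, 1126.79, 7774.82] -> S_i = 3.43*6.90^i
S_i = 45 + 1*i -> [45, 46, 47, 48, 49]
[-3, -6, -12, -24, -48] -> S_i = -3*2^i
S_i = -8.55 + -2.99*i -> [-8.55, -11.54, -14.53, -17.52, -20.51]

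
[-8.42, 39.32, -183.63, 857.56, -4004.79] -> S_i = -8.42*(-4.67)^i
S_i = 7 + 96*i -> [7, 103, 199, 295, 391]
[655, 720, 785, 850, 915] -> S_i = 655 + 65*i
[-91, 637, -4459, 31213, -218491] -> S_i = -91*-7^i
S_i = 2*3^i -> [2, 6, 18, 54, 162]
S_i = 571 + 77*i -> [571, 648, 725, 802, 879]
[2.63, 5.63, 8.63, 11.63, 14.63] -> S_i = 2.63 + 3.00*i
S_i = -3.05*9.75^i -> [-3.05, -29.74, -289.94, -2826.92, -27562.48]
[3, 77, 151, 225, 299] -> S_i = 3 + 74*i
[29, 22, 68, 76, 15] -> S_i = Random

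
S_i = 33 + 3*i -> [33, 36, 39, 42, 45]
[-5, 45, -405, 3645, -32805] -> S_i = -5*-9^i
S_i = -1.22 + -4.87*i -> [-1.22, -6.09, -10.96, -15.83, -20.7]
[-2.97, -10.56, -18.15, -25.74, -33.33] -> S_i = -2.97 + -7.59*i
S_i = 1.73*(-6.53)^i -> [1.73, -11.3, 73.77, -481.71, 3145.57]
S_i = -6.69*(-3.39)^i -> [-6.69, 22.68, -76.88, 260.63, -883.54]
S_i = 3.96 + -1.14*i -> [3.96, 2.82, 1.68, 0.54, -0.6]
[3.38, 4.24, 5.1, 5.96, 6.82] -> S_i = 3.38 + 0.86*i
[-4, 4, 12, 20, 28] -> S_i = -4 + 8*i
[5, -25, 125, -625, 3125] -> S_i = 5*-5^i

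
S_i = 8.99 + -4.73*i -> [8.99, 4.26, -0.47, -5.2, -9.93]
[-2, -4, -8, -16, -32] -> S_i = -2*2^i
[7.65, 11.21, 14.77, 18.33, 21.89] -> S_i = 7.65 + 3.56*i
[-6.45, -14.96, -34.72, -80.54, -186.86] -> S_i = -6.45*2.32^i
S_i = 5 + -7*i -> [5, -2, -9, -16, -23]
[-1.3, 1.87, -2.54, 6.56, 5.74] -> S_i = Random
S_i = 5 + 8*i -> [5, 13, 21, 29, 37]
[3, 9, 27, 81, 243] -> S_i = 3*3^i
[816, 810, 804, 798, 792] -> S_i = 816 + -6*i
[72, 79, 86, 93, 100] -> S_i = 72 + 7*i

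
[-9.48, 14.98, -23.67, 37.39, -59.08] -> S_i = -9.48*(-1.58)^i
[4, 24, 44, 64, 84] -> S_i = 4 + 20*i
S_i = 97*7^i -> [97, 679, 4753, 33271, 232897]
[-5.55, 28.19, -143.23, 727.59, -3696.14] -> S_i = -5.55*(-5.08)^i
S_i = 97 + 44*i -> [97, 141, 185, 229, 273]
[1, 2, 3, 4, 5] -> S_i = 1 + 1*i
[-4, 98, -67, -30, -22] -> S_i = Random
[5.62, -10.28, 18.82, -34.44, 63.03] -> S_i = 5.62*(-1.83)^i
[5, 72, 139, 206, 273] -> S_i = 5 + 67*i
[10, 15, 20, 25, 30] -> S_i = 10 + 5*i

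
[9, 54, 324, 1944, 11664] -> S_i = 9*6^i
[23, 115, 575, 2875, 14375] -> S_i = 23*5^i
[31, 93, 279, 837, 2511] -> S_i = 31*3^i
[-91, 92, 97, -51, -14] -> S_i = Random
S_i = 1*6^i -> [1, 6, 36, 216, 1296]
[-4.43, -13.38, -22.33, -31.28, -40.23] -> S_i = -4.43 + -8.95*i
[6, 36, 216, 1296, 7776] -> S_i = 6*6^i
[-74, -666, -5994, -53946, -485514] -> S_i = -74*9^i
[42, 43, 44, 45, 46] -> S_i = 42 + 1*i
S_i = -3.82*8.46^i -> [-3.82, -32.32, -273.4, -2312.99, -19567.93]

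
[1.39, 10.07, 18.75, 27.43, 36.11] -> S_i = 1.39 + 8.68*i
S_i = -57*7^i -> [-57, -399, -2793, -19551, -136857]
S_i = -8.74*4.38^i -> [-8.74, -38.28, -167.67, -734.4, -3216.68]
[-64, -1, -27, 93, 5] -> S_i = Random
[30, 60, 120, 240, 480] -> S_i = 30*2^i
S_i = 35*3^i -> [35, 105, 315, 945, 2835]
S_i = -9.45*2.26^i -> [-9.45, -21.36, -48.27, -109.08, -246.53]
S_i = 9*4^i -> [9, 36, 144, 576, 2304]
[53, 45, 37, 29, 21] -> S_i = 53 + -8*i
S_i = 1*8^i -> [1, 8, 64, 512, 4096]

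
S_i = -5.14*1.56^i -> [-5.14, -8.02, -12.51, -19.51, -30.44]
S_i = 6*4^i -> [6, 24, 96, 384, 1536]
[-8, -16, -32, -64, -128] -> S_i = -8*2^i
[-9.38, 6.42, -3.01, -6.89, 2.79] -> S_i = Random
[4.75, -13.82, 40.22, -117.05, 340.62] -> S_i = 4.75*(-2.91)^i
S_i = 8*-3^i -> [8, -24, 72, -216, 648]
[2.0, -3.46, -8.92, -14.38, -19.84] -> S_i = 2.00 + -5.46*i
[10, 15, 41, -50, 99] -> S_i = Random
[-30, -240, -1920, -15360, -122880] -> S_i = -30*8^i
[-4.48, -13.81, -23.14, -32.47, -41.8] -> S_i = -4.48 + -9.33*i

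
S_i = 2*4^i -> [2, 8, 32, 128, 512]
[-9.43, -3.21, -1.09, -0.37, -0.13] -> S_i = -9.43*0.34^i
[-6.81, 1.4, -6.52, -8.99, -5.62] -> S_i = Random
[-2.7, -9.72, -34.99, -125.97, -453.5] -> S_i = -2.70*3.60^i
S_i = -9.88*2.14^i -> [-9.88, -21.14, -45.25, -96.83, -207.21]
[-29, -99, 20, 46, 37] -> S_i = Random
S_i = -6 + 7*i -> [-6, 1, 8, 15, 22]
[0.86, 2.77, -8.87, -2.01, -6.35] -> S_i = Random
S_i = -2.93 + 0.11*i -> [-2.93, -2.82, -2.71, -2.6, -2.49]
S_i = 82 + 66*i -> [82, 148, 214, 280, 346]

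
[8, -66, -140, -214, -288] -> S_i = 8 + -74*i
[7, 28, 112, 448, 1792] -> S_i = 7*4^i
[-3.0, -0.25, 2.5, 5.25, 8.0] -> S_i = -3.00 + 2.75*i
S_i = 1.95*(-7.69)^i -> [1.95, -15.0, 115.32, -886.78, 6819.3]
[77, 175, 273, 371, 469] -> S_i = 77 + 98*i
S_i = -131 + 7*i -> [-131, -124, -117, -110, -103]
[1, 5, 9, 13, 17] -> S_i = 1 + 4*i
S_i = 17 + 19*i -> [17, 36, 55, 74, 93]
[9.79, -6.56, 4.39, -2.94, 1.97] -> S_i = 9.79*(-0.67)^i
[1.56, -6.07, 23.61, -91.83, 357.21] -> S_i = 1.56*(-3.89)^i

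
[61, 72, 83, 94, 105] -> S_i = 61 + 11*i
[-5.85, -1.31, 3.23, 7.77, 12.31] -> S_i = -5.85 + 4.54*i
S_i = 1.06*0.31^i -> [1.06, 0.33, 0.1, 0.03, 0.01]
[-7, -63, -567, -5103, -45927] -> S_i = -7*9^i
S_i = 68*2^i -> [68, 136, 272, 544, 1088]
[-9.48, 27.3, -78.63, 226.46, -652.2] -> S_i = -9.48*(-2.88)^i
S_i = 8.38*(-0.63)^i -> [8.38, -5.28, 3.33, -2.1, 1.32]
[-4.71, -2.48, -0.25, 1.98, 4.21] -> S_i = -4.71 + 2.23*i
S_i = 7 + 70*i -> [7, 77, 147, 217, 287]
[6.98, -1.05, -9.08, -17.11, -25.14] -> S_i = 6.98 + -8.03*i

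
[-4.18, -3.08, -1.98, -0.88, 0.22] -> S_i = -4.18 + 1.10*i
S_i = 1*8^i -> [1, 8, 64, 512, 4096]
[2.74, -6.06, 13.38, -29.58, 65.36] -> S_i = 2.74*(-2.21)^i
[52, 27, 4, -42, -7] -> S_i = Random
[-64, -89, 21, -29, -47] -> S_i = Random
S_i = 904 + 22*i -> [904, 926, 948, 970, 992]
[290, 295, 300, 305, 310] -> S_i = 290 + 5*i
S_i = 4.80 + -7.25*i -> [4.8, -2.45, -9.7, -16.95, -24.2]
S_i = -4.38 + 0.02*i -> [-4.38, -4.36, -4.34, -4.32, -4.3]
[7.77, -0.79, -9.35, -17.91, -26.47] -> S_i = 7.77 + -8.56*i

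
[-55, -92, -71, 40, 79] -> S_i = Random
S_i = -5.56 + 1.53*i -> [-5.56, -4.03, -2.5, -0.97, 0.56]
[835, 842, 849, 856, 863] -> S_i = 835 + 7*i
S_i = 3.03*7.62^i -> [3.03, 23.09, 175.94, 1340.63, 10215.57]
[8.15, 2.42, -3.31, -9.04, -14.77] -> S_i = 8.15 + -5.73*i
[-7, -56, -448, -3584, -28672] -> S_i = -7*8^i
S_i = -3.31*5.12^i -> [-3.31, -16.95, -86.77, -444.26, -2274.61]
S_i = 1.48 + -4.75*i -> [1.48, -3.27, -8.02, -12.77, -17.52]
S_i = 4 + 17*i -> [4, 21, 38, 55, 72]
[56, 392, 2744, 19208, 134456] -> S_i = 56*7^i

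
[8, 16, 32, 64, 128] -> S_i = 8*2^i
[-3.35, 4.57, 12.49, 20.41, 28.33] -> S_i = -3.35 + 7.92*i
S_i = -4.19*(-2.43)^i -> [-4.19, 10.18, -24.74, 60.12, -146.1]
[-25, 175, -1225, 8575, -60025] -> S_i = -25*-7^i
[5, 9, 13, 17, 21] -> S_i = 5 + 4*i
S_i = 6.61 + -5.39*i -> [6.61, 1.22, -4.17, -9.56, -14.95]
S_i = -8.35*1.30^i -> [-8.35, -10.86, -14.11, -18.34, -23.85]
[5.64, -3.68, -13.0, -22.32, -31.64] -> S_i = 5.64 + -9.32*i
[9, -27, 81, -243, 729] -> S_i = 9*-3^i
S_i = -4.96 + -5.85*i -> [-4.96, -10.81, -16.66, -22.51, -28.36]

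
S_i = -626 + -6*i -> [-626, -632, -638, -644, -650]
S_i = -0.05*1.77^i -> [-0.05, -0.09, -0.16, -0.28, -0.49]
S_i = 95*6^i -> [95, 570, 3420, 20520, 123120]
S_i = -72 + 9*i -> [-72, -63, -54, -45, -36]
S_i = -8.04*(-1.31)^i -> [-8.04, 10.53, -13.8, 18.07, -23.68]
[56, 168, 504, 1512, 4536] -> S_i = 56*3^i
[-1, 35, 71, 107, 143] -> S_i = -1 + 36*i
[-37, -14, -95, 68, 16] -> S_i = Random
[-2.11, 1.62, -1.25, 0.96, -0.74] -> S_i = -2.11*(-0.77)^i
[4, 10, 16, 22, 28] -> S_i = 4 + 6*i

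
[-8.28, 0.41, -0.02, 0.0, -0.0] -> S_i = -8.28*(-0.05)^i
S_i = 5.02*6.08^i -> [5.02, 30.52, 185.57, 1128.27, 6859.9]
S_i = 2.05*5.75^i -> [2.05, 11.79, 67.78, 389.72, 2240.91]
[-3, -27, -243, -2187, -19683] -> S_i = -3*9^i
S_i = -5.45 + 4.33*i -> [-5.45, -1.12, 3.21, 7.54, 11.87]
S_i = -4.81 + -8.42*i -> [-4.81, -13.23, -21.65, -30.07, -38.49]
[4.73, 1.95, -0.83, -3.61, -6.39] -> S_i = 4.73 + -2.78*i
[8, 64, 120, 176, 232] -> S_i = 8 + 56*i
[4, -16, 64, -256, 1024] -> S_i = 4*-4^i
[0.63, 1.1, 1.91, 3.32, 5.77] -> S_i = 0.63*1.74^i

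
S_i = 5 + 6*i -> [5, 11, 17, 23, 29]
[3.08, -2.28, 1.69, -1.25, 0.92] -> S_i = 3.08*(-0.74)^i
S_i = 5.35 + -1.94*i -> [5.35, 3.41, 1.47, -0.47, -2.41]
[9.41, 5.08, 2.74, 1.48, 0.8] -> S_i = 9.41*0.54^i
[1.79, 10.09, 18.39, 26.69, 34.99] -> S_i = 1.79 + 8.30*i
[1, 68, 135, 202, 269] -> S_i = 1 + 67*i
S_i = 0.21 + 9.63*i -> [0.21, 9.84, 19.47, 29.1, 38.73]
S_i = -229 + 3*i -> [-229, -226, -223, -220, -217]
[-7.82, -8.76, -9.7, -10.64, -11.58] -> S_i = -7.82 + -0.94*i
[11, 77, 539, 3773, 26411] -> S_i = 11*7^i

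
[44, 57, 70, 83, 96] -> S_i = 44 + 13*i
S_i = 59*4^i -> [59, 236, 944, 3776, 15104]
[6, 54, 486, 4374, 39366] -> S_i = 6*9^i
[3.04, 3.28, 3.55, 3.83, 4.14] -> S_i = 3.04*1.08^i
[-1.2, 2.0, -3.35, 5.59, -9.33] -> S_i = -1.20*(-1.67)^i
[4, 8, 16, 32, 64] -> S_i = 4*2^i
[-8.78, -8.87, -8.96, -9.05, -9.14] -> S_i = -8.78*1.01^i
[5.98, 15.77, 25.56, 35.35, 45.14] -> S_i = 5.98 + 9.79*i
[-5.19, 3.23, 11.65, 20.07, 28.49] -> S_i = -5.19 + 8.42*i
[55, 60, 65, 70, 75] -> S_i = 55 + 5*i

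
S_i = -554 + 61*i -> [-554, -493, -432, -371, -310]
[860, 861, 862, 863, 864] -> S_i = 860 + 1*i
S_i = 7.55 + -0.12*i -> [7.55, 7.43, 7.31, 7.19, 7.07]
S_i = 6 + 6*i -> [6, 12, 18, 24, 30]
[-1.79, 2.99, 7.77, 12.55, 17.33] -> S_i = -1.79 + 4.78*i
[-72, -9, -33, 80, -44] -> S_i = Random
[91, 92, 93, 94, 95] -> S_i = 91 + 1*i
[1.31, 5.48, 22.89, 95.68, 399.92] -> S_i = 1.31*4.18^i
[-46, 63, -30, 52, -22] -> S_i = Random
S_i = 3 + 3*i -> [3, 6, 9, 12, 15]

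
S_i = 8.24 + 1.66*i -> [8.24, 9.9, 11.56, 13.22, 14.88]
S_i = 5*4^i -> [5, 20, 80, 320, 1280]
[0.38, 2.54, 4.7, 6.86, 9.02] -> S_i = 0.38 + 2.16*i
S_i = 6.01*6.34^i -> [6.01, 38.1, 241.58, 1531.59, 9710.27]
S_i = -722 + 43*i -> [-722, -679, -636, -593, -550]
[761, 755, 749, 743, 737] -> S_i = 761 + -6*i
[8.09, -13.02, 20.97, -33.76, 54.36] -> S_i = 8.09*(-1.61)^i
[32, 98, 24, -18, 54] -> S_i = Random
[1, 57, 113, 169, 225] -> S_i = 1 + 56*i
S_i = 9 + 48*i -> [9, 57, 105, 153, 201]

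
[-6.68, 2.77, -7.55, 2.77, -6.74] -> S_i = Random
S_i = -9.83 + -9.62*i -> [-9.83, -19.45, -29.07, -38.69, -48.31]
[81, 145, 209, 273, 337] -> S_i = 81 + 64*i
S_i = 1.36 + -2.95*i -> [1.36, -1.59, -4.54, -7.49, -10.44]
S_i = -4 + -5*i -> [-4, -9, -14, -19, -24]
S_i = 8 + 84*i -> [8, 92, 176, 260, 344]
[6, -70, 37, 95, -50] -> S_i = Random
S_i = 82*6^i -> [82, 492, 2952, 17712, 106272]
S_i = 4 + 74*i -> [4, 78, 152, 226, 300]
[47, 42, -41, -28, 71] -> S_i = Random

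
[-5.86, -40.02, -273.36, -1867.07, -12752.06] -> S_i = -5.86*6.83^i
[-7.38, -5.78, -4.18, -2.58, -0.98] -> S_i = -7.38 + 1.60*i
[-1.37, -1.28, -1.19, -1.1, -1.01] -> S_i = -1.37 + 0.09*i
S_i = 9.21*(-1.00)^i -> [9.21, -9.21, 9.21, -9.21, 9.21]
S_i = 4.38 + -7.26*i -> [4.38, -2.88, -10.14, -17.4, -24.66]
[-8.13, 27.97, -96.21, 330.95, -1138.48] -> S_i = -8.13*(-3.44)^i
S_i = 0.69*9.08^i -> [0.69, 6.27, 56.89, 516.54, 4690.21]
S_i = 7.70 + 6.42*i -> [7.7, 14.12, 20.54, 26.96, 33.38]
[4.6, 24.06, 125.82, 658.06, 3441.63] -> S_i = 4.60*5.23^i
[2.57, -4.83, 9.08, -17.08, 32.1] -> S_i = 2.57*(-1.88)^i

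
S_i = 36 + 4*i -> [36, 40, 44, 48, 52]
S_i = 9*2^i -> [9, 18, 36, 72, 144]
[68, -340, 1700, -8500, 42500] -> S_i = 68*-5^i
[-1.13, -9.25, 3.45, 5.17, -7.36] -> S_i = Random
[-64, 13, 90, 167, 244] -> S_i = -64 + 77*i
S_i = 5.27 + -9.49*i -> [5.27, -4.22, -13.71, -23.2, -32.69]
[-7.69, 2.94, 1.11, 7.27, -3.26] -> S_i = Random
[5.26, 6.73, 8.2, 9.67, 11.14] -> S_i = 5.26 + 1.47*i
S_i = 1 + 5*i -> [1, 6, 11, 16, 21]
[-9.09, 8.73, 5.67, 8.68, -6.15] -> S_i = Random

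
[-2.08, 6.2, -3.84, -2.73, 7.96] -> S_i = Random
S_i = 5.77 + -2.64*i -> [5.77, 3.13, 0.49, -2.15, -4.79]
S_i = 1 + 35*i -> [1, 36, 71, 106, 141]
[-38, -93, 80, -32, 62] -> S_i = Random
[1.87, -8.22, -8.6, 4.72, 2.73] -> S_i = Random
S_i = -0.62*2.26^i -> [-0.62, -1.4, -3.17, -7.16, -16.17]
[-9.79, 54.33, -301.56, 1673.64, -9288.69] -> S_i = -9.79*(-5.55)^i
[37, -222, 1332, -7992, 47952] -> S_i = 37*-6^i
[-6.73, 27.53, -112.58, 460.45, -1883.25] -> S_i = -6.73*(-4.09)^i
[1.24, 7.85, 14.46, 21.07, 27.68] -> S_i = 1.24 + 6.61*i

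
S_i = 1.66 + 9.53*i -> [1.66, 11.19, 20.72, 30.25, 39.78]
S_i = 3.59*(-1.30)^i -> [3.59, -4.67, 6.07, -7.89, 10.25]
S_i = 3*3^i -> [3, 9, 27, 81, 243]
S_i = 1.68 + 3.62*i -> [1.68, 5.3, 8.92, 12.54, 16.16]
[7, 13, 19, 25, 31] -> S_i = 7 + 6*i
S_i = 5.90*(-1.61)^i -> [5.9, -9.5, 15.29, -24.62, 39.64]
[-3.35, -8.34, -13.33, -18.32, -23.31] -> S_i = -3.35 + -4.99*i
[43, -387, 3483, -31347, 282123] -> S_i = 43*-9^i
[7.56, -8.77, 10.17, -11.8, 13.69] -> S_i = 7.56*(-1.16)^i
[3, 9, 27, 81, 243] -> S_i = 3*3^i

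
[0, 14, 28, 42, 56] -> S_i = 0 + 14*i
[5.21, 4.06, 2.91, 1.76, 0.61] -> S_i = 5.21 + -1.15*i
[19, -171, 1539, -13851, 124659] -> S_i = 19*-9^i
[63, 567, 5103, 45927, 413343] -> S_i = 63*9^i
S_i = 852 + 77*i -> [852, 929, 1006, 1083, 1160]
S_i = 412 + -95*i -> [412, 317, 222, 127, 32]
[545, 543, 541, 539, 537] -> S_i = 545 + -2*i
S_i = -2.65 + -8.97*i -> [-2.65, -11.62, -20.59, -29.56, -38.53]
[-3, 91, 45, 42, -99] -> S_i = Random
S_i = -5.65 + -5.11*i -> [-5.65, -10.76, -15.87, -20.98, -26.09]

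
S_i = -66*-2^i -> [-66, 132, -264, 528, -1056]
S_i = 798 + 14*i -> [798, 812, 826, 840, 854]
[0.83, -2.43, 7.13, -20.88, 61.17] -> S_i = 0.83*(-2.93)^i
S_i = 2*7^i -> [2, 14, 98, 686, 4802]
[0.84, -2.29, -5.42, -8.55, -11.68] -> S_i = 0.84 + -3.13*i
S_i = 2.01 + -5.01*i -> [2.01, -3.0, -8.01, -13.02, -18.03]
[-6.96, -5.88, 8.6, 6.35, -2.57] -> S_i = Random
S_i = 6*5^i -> [6, 30, 150, 750, 3750]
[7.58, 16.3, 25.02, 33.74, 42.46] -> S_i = 7.58 + 8.72*i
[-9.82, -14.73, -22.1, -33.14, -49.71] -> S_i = -9.82*1.50^i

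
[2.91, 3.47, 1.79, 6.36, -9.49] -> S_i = Random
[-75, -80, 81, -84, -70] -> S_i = Random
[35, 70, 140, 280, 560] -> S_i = 35*2^i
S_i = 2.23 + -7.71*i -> [2.23, -5.48, -13.19, -20.9, -28.61]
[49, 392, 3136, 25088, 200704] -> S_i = 49*8^i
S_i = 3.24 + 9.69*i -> [3.24, 12.93, 22.62, 32.31, 42.0]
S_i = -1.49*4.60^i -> [-1.49, -6.85, -31.53, -145.03, -667.14]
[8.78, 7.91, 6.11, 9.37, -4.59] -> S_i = Random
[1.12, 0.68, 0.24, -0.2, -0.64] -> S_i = 1.12 + -0.44*i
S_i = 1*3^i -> [1, 3, 9, 27, 81]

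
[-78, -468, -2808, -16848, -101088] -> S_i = -78*6^i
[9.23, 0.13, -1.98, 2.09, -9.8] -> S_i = Random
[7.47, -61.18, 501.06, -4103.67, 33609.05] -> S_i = 7.47*(-8.19)^i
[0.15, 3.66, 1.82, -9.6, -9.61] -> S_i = Random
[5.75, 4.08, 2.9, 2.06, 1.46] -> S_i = 5.75*0.71^i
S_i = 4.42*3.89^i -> [4.42, 17.19, 66.88, 260.18, 1012.09]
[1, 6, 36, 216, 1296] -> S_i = 1*6^i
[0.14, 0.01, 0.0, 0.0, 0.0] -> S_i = 0.14*0.07^i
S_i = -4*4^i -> [-4, -16, -64, -256, -1024]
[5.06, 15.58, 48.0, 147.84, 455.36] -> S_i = 5.06*3.08^i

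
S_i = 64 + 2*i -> [64, 66, 68, 70, 72]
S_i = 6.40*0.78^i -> [6.4, 4.99, 3.89, 3.04, 2.37]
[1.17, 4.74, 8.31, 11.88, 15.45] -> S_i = 1.17 + 3.57*i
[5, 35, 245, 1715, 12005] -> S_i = 5*7^i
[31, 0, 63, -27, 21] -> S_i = Random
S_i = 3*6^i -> [3, 18, 108, 648, 3888]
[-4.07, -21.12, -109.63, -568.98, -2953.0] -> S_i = -4.07*5.19^i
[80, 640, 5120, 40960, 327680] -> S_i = 80*8^i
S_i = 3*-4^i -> [3, -12, 48, -192, 768]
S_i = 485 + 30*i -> [485, 515, 545, 575, 605]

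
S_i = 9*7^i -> [9, 63, 441, 3087, 21609]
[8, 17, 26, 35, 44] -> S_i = 8 + 9*i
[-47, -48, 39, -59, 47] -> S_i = Random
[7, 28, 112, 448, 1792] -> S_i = 7*4^i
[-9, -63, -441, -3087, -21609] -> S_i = -9*7^i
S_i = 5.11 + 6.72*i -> [5.11, 11.83, 18.55, 25.27, 31.99]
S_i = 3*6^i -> [3, 18, 108, 648, 3888]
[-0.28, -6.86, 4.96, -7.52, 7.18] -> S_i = Random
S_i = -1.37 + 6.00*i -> [-1.37, 4.63, 10.63, 16.63, 22.63]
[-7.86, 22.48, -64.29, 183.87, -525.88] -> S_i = -7.86*(-2.86)^i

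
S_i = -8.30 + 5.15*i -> [-8.3, -3.15, 2.0, 7.15, 12.3]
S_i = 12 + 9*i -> [12, 21, 30, 39, 48]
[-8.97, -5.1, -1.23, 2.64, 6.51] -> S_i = -8.97 + 3.87*i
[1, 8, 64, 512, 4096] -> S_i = 1*8^i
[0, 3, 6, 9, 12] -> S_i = 0 + 3*i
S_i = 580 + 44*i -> [580, 624, 668, 712, 756]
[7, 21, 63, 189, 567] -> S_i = 7*3^i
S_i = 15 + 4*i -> [15, 19, 23, 27, 31]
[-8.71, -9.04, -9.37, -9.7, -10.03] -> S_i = -8.71 + -0.33*i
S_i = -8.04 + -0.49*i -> [-8.04, -8.53, -9.02, -9.51, -10.0]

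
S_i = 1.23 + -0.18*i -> [1.23, 1.05, 0.87, 0.69, 0.51]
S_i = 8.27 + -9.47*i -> [8.27, -1.2, -10.67, -20.14, -29.61]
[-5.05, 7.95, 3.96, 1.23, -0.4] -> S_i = Random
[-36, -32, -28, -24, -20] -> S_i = -36 + 4*i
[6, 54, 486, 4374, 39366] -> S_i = 6*9^i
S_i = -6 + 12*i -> [-6, 6, 18, 30, 42]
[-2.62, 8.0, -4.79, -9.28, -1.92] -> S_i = Random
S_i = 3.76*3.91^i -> [3.76, 14.7, 57.48, 224.76, 878.81]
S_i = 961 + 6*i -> [961, 967, 973, 979, 985]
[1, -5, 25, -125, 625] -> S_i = 1*-5^i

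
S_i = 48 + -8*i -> [48, 40, 32, 24, 16]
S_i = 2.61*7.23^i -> [2.61, 18.87, 136.43, 986.41, 7131.71]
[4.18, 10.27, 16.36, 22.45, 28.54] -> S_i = 4.18 + 6.09*i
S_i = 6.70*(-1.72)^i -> [6.7, -11.52, 19.82, -34.09, 58.64]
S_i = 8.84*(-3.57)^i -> [8.84, -31.56, 112.66, -402.21, 1435.9]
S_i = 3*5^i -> [3, 15, 75, 375, 1875]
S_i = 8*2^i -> [8, 16, 32, 64, 128]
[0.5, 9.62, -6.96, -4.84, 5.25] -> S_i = Random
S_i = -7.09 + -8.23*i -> [-7.09, -15.32, -23.55, -31.78, -40.01]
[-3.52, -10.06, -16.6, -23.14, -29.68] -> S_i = -3.52 + -6.54*i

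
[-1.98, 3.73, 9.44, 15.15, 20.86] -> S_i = -1.98 + 5.71*i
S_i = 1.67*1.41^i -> [1.67, 2.35, 3.32, 4.68, 6.6]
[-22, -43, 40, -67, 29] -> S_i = Random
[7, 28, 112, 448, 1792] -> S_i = 7*4^i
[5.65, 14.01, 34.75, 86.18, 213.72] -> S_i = 5.65*2.48^i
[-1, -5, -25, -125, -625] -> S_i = -1*5^i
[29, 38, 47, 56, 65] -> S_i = 29 + 9*i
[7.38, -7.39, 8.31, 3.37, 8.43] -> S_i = Random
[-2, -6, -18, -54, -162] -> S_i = -2*3^i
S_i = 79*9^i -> [79, 711, 6399, 57591, 518319]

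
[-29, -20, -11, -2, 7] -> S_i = -29 + 9*i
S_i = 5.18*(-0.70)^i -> [5.18, -3.63, 2.54, -1.78, 1.24]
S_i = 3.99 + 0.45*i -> [3.99, 4.44, 4.89, 5.34, 5.79]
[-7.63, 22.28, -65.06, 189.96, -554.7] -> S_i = -7.63*(-2.92)^i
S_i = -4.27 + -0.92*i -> [-4.27, -5.19, -6.11, -7.03, -7.95]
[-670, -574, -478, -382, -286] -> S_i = -670 + 96*i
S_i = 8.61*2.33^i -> [8.61, 20.06, 46.74, 108.91, 253.76]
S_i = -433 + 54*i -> [-433, -379, -325, -271, -217]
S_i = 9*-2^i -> [9, -18, 36, -72, 144]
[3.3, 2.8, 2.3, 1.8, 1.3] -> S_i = 3.30 + -0.50*i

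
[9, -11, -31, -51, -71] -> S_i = 9 + -20*i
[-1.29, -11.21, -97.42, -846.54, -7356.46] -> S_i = -1.29*8.69^i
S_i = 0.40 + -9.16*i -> [0.4, -8.76, -17.92, -27.08, -36.24]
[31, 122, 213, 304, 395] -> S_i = 31 + 91*i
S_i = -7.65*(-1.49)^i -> [-7.65, 11.4, -16.98, 25.31, -37.71]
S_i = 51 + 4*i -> [51, 55, 59, 63, 67]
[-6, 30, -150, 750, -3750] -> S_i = -6*-5^i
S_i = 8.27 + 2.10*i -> [8.27, 10.37, 12.47, 14.57, 16.67]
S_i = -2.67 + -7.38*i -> [-2.67, -10.05, -17.43, -24.81, -32.19]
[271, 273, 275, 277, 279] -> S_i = 271 + 2*i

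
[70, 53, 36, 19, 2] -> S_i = 70 + -17*i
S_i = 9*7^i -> [9, 63, 441, 3087, 21609]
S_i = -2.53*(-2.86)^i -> [-2.53, 7.24, -20.69, 59.19, -169.27]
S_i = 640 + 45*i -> [640, 685, 730, 775, 820]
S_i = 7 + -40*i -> [7, -33, -73, -113, -153]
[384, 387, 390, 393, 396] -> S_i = 384 + 3*i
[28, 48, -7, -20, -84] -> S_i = Random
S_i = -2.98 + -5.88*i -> [-2.98, -8.86, -14.74, -20.62, -26.5]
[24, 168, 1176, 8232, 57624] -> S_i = 24*7^i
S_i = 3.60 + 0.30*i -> [3.6, 3.9, 4.2, 4.5, 4.8]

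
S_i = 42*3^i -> [42, 126, 378, 1134, 3402]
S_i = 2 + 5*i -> [2, 7, 12, 17, 22]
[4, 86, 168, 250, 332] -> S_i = 4 + 82*i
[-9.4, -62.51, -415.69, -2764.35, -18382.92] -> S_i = -9.40*6.65^i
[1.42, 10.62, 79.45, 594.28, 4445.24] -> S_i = 1.42*7.48^i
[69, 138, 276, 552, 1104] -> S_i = 69*2^i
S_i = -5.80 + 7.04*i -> [-5.8, 1.24, 8.28, 15.32, 22.36]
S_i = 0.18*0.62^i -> [0.18, 0.11, 0.07, 0.04, 0.03]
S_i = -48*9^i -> [-48, -432, -3888, -34992, -314928]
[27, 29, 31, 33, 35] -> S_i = 27 + 2*i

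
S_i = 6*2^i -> [6, 12, 24, 48, 96]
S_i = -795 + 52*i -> [-795, -743, -691, -639, -587]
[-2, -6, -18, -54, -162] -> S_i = -2*3^i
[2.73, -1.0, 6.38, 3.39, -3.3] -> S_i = Random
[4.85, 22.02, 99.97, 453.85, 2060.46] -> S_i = 4.85*4.54^i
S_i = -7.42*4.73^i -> [-7.42, -35.1, -166.01, -785.21, -3714.06]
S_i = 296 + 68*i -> [296, 364, 432, 500, 568]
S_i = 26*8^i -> [26, 208, 1664, 13312, 106496]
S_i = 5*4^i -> [5, 20, 80, 320, 1280]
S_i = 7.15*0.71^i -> [7.15, 5.08, 3.6, 2.56, 1.82]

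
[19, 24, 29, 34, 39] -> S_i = 19 + 5*i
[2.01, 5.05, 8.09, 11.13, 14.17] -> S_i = 2.01 + 3.04*i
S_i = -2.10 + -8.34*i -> [-2.1, -10.44, -18.78, -27.12, -35.46]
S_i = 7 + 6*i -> [7, 13, 19, 25, 31]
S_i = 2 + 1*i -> [2, 3, 4, 5, 6]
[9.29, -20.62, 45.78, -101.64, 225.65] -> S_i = 9.29*(-2.22)^i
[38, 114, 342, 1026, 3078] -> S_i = 38*3^i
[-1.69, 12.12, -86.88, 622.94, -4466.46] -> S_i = -1.69*(-7.17)^i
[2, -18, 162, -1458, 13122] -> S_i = 2*-9^i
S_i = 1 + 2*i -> [1, 3, 5, 7, 9]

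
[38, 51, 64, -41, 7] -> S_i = Random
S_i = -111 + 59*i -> [-111, -52, 7, 66, 125]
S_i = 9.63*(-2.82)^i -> [9.63, -27.16, 76.58, -215.96, 609.01]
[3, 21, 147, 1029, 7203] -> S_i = 3*7^i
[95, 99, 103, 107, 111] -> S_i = 95 + 4*i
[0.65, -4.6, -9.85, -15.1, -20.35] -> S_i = 0.65 + -5.25*i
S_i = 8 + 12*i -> [8, 20, 32, 44, 56]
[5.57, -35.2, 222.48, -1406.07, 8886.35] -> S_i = 5.57*(-6.32)^i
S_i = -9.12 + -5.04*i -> [-9.12, -14.16, -19.2, -24.24, -29.28]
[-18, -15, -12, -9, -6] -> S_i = -18 + 3*i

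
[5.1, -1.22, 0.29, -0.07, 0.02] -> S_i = 5.10*(-0.24)^i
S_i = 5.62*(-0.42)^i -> [5.62, -2.36, 0.99, -0.42, 0.17]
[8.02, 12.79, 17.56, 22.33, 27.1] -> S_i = 8.02 + 4.77*i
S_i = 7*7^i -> [7, 49, 343, 2401, 16807]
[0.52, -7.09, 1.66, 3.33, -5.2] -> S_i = Random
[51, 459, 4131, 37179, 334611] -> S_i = 51*9^i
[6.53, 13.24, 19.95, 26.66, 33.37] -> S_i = 6.53 + 6.71*i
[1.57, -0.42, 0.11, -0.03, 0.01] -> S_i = 1.57*(-0.27)^i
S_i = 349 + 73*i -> [349, 422, 495, 568, 641]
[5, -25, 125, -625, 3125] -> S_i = 5*-5^i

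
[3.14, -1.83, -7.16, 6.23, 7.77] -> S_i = Random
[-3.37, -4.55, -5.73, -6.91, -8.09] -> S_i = -3.37 + -1.18*i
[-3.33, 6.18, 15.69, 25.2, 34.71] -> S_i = -3.33 + 9.51*i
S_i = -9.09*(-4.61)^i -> [-9.09, 41.9, -193.18, 890.57, -4105.51]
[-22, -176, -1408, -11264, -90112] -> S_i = -22*8^i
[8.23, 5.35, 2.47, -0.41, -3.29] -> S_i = 8.23 + -2.88*i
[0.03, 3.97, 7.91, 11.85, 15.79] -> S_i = 0.03 + 3.94*i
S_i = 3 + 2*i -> [3, 5, 7, 9, 11]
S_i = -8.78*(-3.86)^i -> [-8.78, 33.89, -130.82, 504.96, -1949.14]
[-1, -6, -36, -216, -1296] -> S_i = -1*6^i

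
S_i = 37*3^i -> [37, 111, 333, 999, 2997]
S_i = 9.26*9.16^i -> [9.26, 84.82, 776.97, 7117.01, 65191.79]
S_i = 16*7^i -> [16, 112, 784, 5488, 38416]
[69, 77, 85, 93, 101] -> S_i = 69 + 8*i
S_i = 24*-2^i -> [24, -48, 96, -192, 384]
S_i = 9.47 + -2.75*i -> [9.47, 6.72, 3.97, 1.22, -1.53]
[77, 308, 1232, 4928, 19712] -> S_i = 77*4^i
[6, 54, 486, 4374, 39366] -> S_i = 6*9^i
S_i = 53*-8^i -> [53, -424, 3392, -27136, 217088]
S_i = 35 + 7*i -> [35, 42, 49, 56, 63]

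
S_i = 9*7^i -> [9, 63, 441, 3087, 21609]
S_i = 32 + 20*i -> [32, 52, 72, 92, 112]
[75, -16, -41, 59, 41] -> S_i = Random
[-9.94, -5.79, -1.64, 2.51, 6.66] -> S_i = -9.94 + 4.15*i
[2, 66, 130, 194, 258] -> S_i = 2 + 64*i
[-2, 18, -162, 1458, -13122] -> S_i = -2*-9^i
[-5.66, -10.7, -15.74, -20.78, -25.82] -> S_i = -5.66 + -5.04*i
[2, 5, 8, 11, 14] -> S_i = 2 + 3*i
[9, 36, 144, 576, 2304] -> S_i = 9*4^i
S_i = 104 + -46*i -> [104, 58, 12, -34, -80]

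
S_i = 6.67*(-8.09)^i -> [6.67, -53.96, 436.54, -3531.6, 28570.64]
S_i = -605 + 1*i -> [-605, -604, -603, -602, -601]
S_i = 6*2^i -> [6, 12, 24, 48, 96]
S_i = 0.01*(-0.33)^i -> [0.01, -0.0, 0.0, -0.0, 0.0]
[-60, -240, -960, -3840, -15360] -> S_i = -60*4^i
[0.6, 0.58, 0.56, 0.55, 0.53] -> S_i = 0.60*0.97^i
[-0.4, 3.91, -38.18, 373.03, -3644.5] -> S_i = -0.40*(-9.77)^i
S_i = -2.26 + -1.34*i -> [-2.26, -3.6, -4.94, -6.28, -7.62]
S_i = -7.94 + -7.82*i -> [-7.94, -15.76, -23.58, -31.4, -39.22]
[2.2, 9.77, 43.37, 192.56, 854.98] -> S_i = 2.20*4.44^i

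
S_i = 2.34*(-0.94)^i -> [2.34, -2.2, 2.07, -1.94, 1.83]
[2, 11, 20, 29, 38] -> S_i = 2 + 9*i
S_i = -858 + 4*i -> [-858, -854, -850, -846, -842]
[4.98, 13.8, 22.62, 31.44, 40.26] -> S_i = 4.98 + 8.82*i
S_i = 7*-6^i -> [7, -42, 252, -1512, 9072]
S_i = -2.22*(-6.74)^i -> [-2.22, 14.96, -100.85, 679.72, -4581.34]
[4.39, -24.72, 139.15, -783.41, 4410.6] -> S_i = 4.39*(-5.63)^i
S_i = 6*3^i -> [6, 18, 54, 162, 486]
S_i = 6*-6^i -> [6, -36, 216, -1296, 7776]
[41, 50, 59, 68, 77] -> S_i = 41 + 9*i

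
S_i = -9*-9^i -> [-9, 81, -729, 6561, -59049]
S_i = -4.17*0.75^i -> [-4.17, -3.13, -2.35, -1.76, -1.32]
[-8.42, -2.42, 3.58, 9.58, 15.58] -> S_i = -8.42 + 6.00*i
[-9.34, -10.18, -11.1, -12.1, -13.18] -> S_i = -9.34*1.09^i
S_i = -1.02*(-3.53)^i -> [-1.02, 3.6, -12.71, 44.87, -158.38]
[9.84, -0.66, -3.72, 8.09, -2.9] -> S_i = Random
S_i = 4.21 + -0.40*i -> [4.21, 3.81, 3.41, 3.01, 2.61]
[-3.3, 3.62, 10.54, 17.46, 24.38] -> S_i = -3.30 + 6.92*i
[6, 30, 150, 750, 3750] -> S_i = 6*5^i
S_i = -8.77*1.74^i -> [-8.77, -15.26, -26.55, -46.2, -80.39]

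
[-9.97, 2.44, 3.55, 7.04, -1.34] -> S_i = Random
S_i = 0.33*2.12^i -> [0.33, 0.7, 1.48, 3.14, 6.67]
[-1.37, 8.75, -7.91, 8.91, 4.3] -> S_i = Random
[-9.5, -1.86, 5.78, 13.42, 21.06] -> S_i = -9.50 + 7.64*i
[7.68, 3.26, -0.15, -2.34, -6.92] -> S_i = Random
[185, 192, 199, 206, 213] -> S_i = 185 + 7*i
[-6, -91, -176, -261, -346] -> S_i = -6 + -85*i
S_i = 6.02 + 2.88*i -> [6.02, 8.9, 11.78, 14.66, 17.54]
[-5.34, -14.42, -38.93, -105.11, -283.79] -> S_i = -5.34*2.70^i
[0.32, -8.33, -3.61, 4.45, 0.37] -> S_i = Random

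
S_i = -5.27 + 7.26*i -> [-5.27, 1.99, 9.25, 16.51, 23.77]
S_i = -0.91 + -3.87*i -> [-0.91, -4.78, -8.65, -12.52, -16.39]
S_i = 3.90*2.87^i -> [3.9, 11.19, 32.12, 92.2, 264.6]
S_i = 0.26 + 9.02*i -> [0.26, 9.28, 18.3, 27.32, 36.34]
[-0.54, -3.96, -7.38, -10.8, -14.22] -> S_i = -0.54 + -3.42*i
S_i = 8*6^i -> [8, 48, 288, 1728, 10368]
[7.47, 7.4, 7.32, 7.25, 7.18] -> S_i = 7.47*0.99^i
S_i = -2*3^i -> [-2, -6, -18, -54, -162]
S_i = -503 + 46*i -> [-503, -457, -411, -365, -319]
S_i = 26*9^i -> [26, 234, 2106, 18954, 170586]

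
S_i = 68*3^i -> [68, 204, 612, 1836, 5508]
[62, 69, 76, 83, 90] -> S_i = 62 + 7*i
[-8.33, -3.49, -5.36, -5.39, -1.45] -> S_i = Random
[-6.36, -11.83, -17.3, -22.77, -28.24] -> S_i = -6.36 + -5.47*i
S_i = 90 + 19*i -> [90, 109, 128, 147, 166]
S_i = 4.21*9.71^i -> [4.21, 40.88, 396.94, 3854.25, 37424.76]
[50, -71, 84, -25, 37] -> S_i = Random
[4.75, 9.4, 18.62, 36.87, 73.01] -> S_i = 4.75*1.98^i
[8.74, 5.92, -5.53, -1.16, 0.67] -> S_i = Random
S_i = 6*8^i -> [6, 48, 384, 3072, 24576]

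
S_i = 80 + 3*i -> [80, 83, 86, 89, 92]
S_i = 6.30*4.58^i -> [6.3, 28.85, 132.15, 605.25, 2772.06]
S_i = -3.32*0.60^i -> [-3.32, -1.99, -1.2, -0.72, -0.43]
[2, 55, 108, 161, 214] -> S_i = 2 + 53*i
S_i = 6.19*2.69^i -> [6.19, 16.65, 44.79, 120.49, 324.12]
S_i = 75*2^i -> [75, 150, 300, 600, 1200]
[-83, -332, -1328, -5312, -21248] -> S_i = -83*4^i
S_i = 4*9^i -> [4, 36, 324, 2916, 26244]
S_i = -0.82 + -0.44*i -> [-0.82, -1.26, -1.7, -2.14, -2.58]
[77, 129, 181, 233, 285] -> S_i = 77 + 52*i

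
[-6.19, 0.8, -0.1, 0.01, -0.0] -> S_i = -6.19*(-0.13)^i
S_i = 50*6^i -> [50, 300, 1800, 10800, 64800]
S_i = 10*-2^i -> [10, -20, 40, -80, 160]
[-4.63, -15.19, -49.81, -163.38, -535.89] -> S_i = -4.63*3.28^i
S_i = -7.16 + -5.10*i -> [-7.16, -12.26, -17.36, -22.46, -27.56]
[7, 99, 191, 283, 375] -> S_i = 7 + 92*i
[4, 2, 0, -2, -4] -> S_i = 4 + -2*i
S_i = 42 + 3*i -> [42, 45, 48, 51, 54]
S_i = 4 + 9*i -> [4, 13, 22, 31, 40]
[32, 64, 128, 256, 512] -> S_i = 32*2^i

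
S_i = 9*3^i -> [9, 27, 81, 243, 729]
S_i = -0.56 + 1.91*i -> [-0.56, 1.35, 3.26, 5.17, 7.08]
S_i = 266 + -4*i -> [266, 262, 258, 254, 250]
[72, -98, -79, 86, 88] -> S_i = Random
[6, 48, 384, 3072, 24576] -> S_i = 6*8^i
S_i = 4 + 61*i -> [4, 65, 126, 187, 248]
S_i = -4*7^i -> [-4, -28, -196, -1372, -9604]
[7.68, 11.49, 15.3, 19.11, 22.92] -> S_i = 7.68 + 3.81*i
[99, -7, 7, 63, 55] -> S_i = Random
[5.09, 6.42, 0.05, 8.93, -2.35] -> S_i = Random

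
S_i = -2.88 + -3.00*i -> [-2.88, -5.88, -8.88, -11.88, -14.88]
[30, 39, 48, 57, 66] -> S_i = 30 + 9*i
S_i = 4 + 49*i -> [4, 53, 102, 151, 200]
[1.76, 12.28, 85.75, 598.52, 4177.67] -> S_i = 1.76*6.98^i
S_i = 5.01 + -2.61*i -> [5.01, 2.4, -0.21, -2.82, -5.43]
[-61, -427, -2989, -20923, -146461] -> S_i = -61*7^i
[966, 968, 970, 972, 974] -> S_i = 966 + 2*i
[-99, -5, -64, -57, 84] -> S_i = Random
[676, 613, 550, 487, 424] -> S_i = 676 + -63*i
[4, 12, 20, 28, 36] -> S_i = 4 + 8*i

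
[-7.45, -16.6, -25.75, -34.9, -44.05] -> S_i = -7.45 + -9.15*i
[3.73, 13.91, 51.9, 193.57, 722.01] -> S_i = 3.73*3.73^i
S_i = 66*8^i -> [66, 528, 4224, 33792, 270336]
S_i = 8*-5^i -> [8, -40, 200, -1000, 5000]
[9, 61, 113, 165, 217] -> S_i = 9 + 52*i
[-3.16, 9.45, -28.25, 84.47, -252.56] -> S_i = -3.16*(-2.99)^i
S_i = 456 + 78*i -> [456, 534, 612, 690, 768]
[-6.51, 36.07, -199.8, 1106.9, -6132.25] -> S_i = -6.51*(-5.54)^i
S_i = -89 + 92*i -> [-89, 3, 95, 187, 279]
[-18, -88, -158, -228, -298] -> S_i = -18 + -70*i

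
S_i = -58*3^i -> [-58, -174, -522, -1566, -4698]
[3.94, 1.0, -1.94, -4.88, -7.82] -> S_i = 3.94 + -2.94*i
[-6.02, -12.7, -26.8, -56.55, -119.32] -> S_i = -6.02*2.11^i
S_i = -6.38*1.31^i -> [-6.38, -8.36, -10.95, -14.34, -18.79]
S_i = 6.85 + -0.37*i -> [6.85, 6.48, 6.11, 5.74, 5.37]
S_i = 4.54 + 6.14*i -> [4.54, 10.68, 16.82, 22.96, 29.1]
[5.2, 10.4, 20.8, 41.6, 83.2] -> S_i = 5.20*2.00^i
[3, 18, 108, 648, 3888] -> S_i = 3*6^i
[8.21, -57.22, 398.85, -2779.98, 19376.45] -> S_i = 8.21*(-6.97)^i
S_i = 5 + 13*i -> [5, 18, 31, 44, 57]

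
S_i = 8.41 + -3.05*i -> [8.41, 5.36, 2.31, -0.74, -3.79]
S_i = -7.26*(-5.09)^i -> [-7.26, 36.95, -188.09, 957.39, -4873.13]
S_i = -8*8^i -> [-8, -64, -512, -4096, -32768]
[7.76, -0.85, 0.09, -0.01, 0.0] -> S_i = 7.76*(-0.11)^i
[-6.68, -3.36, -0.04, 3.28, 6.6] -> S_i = -6.68 + 3.32*i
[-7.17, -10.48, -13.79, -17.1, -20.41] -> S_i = -7.17 + -3.31*i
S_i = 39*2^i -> [39, 78, 156, 312, 624]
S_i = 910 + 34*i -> [910, 944, 978, 1012, 1046]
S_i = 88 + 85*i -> [88, 173, 258, 343, 428]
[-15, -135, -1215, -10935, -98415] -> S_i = -15*9^i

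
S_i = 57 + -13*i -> [57, 44, 31, 18, 5]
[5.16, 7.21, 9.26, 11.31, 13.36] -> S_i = 5.16 + 2.05*i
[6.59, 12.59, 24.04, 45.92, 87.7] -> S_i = 6.59*1.91^i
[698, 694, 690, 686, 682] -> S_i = 698 + -4*i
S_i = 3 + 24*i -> [3, 27, 51, 75, 99]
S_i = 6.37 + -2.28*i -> [6.37, 4.09, 1.81, -0.47, -2.75]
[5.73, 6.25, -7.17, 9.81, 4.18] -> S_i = Random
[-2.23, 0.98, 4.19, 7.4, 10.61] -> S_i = -2.23 + 3.21*i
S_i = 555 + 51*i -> [555, 606, 657, 708, 759]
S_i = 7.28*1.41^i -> [7.28, 10.26, 14.47, 20.41, 28.77]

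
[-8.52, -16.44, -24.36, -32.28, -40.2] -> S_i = -8.52 + -7.92*i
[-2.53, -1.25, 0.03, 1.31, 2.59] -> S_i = -2.53 + 1.28*i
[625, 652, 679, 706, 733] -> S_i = 625 + 27*i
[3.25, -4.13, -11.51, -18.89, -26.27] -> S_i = 3.25 + -7.38*i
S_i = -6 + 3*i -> [-6, -3, 0, 3, 6]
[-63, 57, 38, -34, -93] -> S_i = Random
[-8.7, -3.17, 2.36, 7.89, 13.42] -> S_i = -8.70 + 5.53*i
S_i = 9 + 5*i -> [9, 14, 19, 24, 29]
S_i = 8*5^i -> [8, 40, 200, 1000, 5000]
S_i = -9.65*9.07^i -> [-9.65, -87.53, -793.86, -7200.28, -65306.51]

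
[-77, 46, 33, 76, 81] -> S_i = Random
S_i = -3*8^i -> [-3, -24, -192, -1536, -12288]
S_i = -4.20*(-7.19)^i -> [-4.2, 30.2, -217.12, 1561.12, -11224.44]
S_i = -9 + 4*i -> [-9, -5, -1, 3, 7]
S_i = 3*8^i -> [3, 24, 192, 1536, 12288]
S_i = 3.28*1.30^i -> [3.28, 4.26, 5.54, 7.21, 9.37]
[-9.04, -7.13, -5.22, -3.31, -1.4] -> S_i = -9.04 + 1.91*i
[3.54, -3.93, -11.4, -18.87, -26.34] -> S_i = 3.54 + -7.47*i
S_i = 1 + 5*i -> [1, 6, 11, 16, 21]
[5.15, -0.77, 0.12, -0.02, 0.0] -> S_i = 5.15*(-0.15)^i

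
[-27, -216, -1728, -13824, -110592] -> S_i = -27*8^i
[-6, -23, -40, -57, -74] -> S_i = -6 + -17*i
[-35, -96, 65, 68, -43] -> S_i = Random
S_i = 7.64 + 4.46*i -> [7.64, 12.1, 16.56, 21.02, 25.48]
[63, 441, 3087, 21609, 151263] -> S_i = 63*7^i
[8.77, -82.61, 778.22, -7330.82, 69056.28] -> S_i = 8.77*(-9.42)^i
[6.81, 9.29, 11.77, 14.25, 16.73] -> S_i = 6.81 + 2.48*i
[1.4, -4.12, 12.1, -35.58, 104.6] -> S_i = 1.40*(-2.94)^i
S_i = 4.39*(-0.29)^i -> [4.39, -1.27, 0.37, -0.11, 0.03]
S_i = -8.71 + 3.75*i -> [-8.71, -4.96, -1.21, 2.54, 6.29]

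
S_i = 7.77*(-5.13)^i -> [7.77, -39.86, 204.48, -1048.99, 5381.34]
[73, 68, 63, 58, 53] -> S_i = 73 + -5*i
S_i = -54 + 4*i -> [-54, -50, -46, -42, -38]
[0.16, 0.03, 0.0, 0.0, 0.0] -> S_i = 0.16*0.17^i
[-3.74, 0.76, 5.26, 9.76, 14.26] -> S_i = -3.74 + 4.50*i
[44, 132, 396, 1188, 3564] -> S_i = 44*3^i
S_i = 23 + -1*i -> [23, 22, 21, 20, 19]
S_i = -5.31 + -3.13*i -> [-5.31, -8.44, -11.57, -14.7, -17.83]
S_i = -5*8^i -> [-5, -40, -320, -2560, -20480]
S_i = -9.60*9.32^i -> [-9.6, -89.47, -833.88, -7771.75, -72432.73]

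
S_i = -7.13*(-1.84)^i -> [-7.13, 13.12, -24.14, 44.42, -81.73]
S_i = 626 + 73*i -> [626, 699, 772, 845, 918]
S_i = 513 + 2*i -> [513, 515, 517, 519, 521]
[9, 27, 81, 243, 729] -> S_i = 9*3^i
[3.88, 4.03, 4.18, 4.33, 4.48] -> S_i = 3.88 + 0.15*i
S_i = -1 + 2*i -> [-1, 1, 3, 5, 7]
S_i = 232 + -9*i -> [232, 223, 214, 205, 196]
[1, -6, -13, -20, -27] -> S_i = 1 + -7*i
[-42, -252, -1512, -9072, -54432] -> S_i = -42*6^i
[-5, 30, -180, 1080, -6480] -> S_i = -5*-6^i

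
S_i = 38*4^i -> [38, 152, 608, 2432, 9728]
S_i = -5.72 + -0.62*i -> [-5.72, -6.34, -6.96, -7.58, -8.2]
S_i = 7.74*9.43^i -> [7.74, 72.99, 688.28, 6490.47, 61205.12]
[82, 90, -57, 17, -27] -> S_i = Random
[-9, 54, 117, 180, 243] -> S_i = -9 + 63*i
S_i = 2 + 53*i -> [2, 55, 108, 161, 214]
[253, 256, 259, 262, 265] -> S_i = 253 + 3*i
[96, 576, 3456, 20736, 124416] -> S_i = 96*6^i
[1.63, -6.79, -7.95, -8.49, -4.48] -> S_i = Random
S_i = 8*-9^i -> [8, -72, 648, -5832, 52488]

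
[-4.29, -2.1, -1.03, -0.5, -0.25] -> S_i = -4.29*0.49^i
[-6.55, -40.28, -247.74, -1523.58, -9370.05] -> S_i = -6.55*6.15^i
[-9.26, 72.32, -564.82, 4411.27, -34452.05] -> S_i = -9.26*(-7.81)^i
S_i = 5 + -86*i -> [5, -81, -167, -253, -339]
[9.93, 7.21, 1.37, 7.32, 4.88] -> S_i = Random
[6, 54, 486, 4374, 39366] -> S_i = 6*9^i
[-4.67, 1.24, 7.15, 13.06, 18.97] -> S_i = -4.67 + 5.91*i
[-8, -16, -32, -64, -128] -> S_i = -8*2^i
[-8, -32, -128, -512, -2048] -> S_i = -8*4^i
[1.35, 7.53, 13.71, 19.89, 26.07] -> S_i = 1.35 + 6.18*i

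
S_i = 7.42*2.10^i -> [7.42, 15.58, 32.72, 68.72, 144.3]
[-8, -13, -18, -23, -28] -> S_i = -8 + -5*i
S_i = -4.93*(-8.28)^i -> [-4.93, 40.82, -337.99, 2798.58, -23172.25]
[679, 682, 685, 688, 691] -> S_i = 679 + 3*i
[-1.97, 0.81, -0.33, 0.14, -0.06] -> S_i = -1.97*(-0.41)^i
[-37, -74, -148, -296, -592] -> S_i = -37*2^i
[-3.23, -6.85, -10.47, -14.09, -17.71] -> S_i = -3.23 + -3.62*i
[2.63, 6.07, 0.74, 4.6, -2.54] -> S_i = Random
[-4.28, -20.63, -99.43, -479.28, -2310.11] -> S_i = -4.28*4.82^i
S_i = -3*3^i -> [-3, -9, -27, -81, -243]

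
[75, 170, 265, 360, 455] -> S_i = 75 + 95*i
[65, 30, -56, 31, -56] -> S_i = Random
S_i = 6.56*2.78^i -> [6.56, 18.24, 50.7, 140.94, 391.82]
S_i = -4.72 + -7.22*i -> [-4.72, -11.94, -19.16, -26.38, -33.6]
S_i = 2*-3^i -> [2, -6, 18, -54, 162]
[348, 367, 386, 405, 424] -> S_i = 348 + 19*i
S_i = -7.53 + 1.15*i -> [-7.53, -6.38, -5.23, -4.08, -2.93]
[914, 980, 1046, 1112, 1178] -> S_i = 914 + 66*i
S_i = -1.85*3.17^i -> [-1.85, -5.86, -18.59, -58.93, -186.81]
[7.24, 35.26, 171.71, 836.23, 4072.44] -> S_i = 7.24*4.87^i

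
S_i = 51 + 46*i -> [51, 97, 143, 189, 235]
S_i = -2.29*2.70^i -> [-2.29, -6.18, -16.69, -45.07, -121.7]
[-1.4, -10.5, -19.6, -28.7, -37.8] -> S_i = -1.40 + -9.10*i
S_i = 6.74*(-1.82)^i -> [6.74, -12.27, 22.33, -40.63, 73.95]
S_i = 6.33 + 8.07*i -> [6.33, 14.4, 22.47, 30.54, 38.61]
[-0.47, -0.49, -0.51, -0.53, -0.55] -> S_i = -0.47 + -0.02*i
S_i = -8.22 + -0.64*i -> [-8.22, -8.86, -9.5, -10.14, -10.78]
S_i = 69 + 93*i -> [69, 162, 255, 348, 441]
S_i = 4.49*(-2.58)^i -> [4.49, -11.58, 29.89, -77.11, 198.94]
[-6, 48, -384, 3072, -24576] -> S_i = -6*-8^i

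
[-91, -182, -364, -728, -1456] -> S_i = -91*2^i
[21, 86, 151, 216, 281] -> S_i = 21 + 65*i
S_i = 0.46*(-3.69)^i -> [0.46, -1.7, 6.26, -23.11, 85.28]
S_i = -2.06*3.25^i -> [-2.06, -6.7, -21.76, -70.72, -229.83]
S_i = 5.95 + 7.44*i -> [5.95, 13.39, 20.83, 28.27, 35.71]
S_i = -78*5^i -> [-78, -390, -1950, -9750, -48750]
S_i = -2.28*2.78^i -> [-2.28, -6.34, -17.62, -48.99, -136.18]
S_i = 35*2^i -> [35, 70, 140, 280, 560]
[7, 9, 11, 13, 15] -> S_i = 7 + 2*i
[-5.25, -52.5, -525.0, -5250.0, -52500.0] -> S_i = -5.25*10.00^i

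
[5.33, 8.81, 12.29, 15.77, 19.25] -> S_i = 5.33 + 3.48*i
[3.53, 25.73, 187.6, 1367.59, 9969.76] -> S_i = 3.53*7.29^i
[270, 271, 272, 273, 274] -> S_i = 270 + 1*i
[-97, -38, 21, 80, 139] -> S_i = -97 + 59*i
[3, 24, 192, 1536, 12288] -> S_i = 3*8^i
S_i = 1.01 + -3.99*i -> [1.01, -2.98, -6.97, -10.96, -14.95]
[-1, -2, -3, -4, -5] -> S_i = -1 + -1*i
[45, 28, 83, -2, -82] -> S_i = Random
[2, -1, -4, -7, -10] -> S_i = 2 + -3*i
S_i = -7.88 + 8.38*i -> [-7.88, 0.5, 8.88, 17.26, 25.64]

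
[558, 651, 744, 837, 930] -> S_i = 558 + 93*i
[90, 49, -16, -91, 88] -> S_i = Random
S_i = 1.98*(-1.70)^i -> [1.98, -3.37, 5.72, -9.73, 16.54]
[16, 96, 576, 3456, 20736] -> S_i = 16*6^i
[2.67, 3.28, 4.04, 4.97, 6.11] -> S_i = 2.67*1.23^i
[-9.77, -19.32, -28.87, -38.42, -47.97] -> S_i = -9.77 + -9.55*i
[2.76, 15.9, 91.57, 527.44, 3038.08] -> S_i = 2.76*5.76^i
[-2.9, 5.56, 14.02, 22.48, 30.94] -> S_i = -2.90 + 8.46*i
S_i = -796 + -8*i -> [-796, -804, -812, -820, -828]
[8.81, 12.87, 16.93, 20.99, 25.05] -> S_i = 8.81 + 4.06*i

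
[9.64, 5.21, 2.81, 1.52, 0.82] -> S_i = 9.64*0.54^i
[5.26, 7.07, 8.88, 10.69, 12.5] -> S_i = 5.26 + 1.81*i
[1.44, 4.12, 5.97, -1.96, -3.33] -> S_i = Random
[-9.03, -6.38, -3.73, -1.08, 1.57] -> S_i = -9.03 + 2.65*i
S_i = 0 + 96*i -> [0, 96, 192, 288, 384]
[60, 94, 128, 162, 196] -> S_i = 60 + 34*i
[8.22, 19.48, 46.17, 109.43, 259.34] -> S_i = 8.22*2.37^i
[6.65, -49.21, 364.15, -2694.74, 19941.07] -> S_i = 6.65*(-7.40)^i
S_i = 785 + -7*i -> [785, 778, 771, 764, 757]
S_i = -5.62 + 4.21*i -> [-5.62, -1.41, 2.8, 7.01, 11.22]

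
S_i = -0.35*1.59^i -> [-0.35, -0.56, -0.88, -1.41, -2.24]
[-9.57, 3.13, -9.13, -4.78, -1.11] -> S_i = Random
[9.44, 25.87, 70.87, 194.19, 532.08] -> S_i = 9.44*2.74^i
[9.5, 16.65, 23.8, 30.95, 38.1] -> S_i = 9.50 + 7.15*i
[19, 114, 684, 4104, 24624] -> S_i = 19*6^i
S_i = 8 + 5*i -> [8, 13, 18, 23, 28]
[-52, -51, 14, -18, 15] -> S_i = Random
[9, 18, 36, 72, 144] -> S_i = 9*2^i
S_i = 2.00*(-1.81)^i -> [2.0, -3.62, 6.55, -11.86, 21.47]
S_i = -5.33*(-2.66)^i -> [-5.33, 14.18, -37.71, 100.32, -266.84]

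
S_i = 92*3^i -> [92, 276, 828, 2484, 7452]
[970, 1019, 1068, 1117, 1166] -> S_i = 970 + 49*i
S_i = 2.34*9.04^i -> [2.34, 21.15, 191.23, 1728.71, 15627.5]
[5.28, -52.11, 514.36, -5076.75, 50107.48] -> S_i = 5.28*(-9.87)^i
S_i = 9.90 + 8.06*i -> [9.9, 17.96, 26.02, 34.08, 42.14]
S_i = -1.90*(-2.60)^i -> [-1.9, 4.94, -12.84, 33.39, -86.83]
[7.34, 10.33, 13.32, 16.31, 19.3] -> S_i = 7.34 + 2.99*i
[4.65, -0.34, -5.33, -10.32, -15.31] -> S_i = 4.65 + -4.99*i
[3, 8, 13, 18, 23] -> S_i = 3 + 5*i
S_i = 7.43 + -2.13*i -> [7.43, 5.3, 3.17, 1.04, -1.09]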